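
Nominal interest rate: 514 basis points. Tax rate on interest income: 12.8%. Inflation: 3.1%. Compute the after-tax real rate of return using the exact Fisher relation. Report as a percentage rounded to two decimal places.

After-tax nominal return = 5.14% × (1 − 0.128) = 4.48208%.
1 + r = 1.0448208 / 1.03100 = 1.013405
After-tax real rate = 1.013405 − 1 → 1.34%.

1.34%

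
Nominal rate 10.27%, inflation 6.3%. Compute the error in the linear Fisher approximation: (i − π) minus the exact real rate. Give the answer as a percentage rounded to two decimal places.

Approximate: r ≈ 10.270% − 6.300% = 3.9700%
Exact: (1 + 0.1027)/(1 + 0.0630) − 1 = 3.7347%
Error = 3.9700% − 3.7347% = 0.2353% → 0.24%.

0.24%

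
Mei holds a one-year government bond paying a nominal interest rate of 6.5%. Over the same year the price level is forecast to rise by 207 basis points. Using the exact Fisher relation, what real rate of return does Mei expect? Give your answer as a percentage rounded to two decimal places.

By the Fisher relation, 1 + r = (1 + i)/(1 + π).
1 + r = 1.06500 / 1.02070 = 1.043402
r = 1.043402 − 1 = 4.3402%, i.e. 4.34%.

4.34%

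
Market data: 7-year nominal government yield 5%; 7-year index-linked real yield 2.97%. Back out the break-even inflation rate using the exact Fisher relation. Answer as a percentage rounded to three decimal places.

1.971%

(1 + π) = (1 + i)/(1 + r) = 1.05000 / 1.02970 = 1.019714
Break-even inflation = 1.019714 − 1 → 1.971%.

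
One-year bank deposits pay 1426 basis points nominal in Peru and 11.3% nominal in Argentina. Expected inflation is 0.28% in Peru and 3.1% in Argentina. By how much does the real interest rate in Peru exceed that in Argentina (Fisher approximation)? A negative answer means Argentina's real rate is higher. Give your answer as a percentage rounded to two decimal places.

Peru: 14.26% − 0.28% = 13.980%
Argentina: 11.3% − 3.1% = 8.200%
Differential = 5.780% → 5.78%.

5.78%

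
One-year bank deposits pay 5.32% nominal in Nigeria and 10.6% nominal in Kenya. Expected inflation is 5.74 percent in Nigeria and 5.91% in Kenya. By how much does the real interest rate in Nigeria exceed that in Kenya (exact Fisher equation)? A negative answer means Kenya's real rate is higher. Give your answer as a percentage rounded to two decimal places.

-4.83%

Nigeria: (1 + 0.0532)/(1 + 0.0574) − 1 = -0.3972%
Kenya: (1 + 0.1060)/(1 + 0.0591) − 1 = 4.4283%
Differential = -0.3972% − 4.4283% = -4.8255% → -4.83%.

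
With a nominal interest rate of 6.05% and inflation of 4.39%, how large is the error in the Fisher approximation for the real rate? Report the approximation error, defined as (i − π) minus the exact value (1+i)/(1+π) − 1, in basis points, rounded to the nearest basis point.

7 basis points

Approximate: r ≈ 6.050% − 4.390% = 1.6600%
Exact: (1 + 0.0605)/(1 + 0.0439) − 1 = 1.5902%
Error = 1.6600% − 1.5902% = 0.0698% → 7 basis points.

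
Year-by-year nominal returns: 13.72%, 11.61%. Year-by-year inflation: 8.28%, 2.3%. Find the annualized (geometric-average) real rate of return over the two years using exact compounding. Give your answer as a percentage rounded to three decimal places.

7.043%

Compound the nominal returns: 1.1372 × 1.1161 = 1.26922892.
Compound inflation: 1.0828 × 1.0230 = 1.10770440.
Deflate: 1.26922892 / 1.10770440 = 1.14581916.
Annualized real rate = 1.14581916^(1/2) − 1 = 7.0429% → 7.043%.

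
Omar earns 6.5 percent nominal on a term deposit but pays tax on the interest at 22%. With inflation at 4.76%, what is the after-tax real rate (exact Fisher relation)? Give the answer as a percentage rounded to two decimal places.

0.30%

After-tax nominal return = 6.5% × (1 − 0.22) = 5.0700%.
1 + r = 1.05070 / 1.04760 = 1.002959
After-tax real rate = 1.002959 − 1 → 0.30%.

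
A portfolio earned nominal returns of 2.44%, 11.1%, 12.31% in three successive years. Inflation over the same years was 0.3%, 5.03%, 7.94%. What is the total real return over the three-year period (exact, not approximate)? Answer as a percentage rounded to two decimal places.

Nominal growth factor = 1.0244 × 1.1110 × 1.1231 = 1.278210
Price-level growth factor = 1.0030 × 1.0503 × 1.0794 = 1.137095
Real growth factor = 1.278210 / 1.137095 = 1.124101
Total real return = 1.124101 − 1 → 12.41%.

12.41%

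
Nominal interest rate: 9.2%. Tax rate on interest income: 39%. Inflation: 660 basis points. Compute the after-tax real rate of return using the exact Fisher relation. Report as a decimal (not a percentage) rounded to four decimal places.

-0.0093

After-tax nominal return = 9.2% × (1 − 0.39) = 5.6120%.
1 + r = 1.05612 / 1.06600 = 0.990732
After-tax real rate = 0.990732 − 1 → -0.0093.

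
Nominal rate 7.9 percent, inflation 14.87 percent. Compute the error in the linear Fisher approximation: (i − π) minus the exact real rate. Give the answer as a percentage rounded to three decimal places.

Approximate: r ≈ 7.900% − 14.870% = -6.9700%
Exact: (1 + 0.0790)/(1 + 0.1487) − 1 = -6.0677%
Error = -6.9700% − (-6.0677%) = -0.9023% → -0.902%.

-0.902%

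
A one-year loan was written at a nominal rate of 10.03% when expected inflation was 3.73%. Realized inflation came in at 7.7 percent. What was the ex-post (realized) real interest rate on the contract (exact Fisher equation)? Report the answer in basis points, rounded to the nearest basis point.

216 basis points

Ex-post: (1 + 0.1003)/(1 + 0.0770) − 1 = 2.1634%
So the realized real rate is 216 basis points.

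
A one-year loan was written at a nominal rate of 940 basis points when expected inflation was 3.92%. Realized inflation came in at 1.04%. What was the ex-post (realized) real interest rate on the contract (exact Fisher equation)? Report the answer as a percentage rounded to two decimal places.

Ex-post: (1 + 0.0940)/(1 + 0.0104) − 1 = 8.2740%
So the realized real rate is 8.27%.

8.27%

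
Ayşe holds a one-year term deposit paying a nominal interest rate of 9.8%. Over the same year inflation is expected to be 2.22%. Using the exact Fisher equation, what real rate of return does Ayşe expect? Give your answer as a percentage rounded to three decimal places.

By the Fisher equation, 1 + r = (1 + i)/(1 + π).
1 + r = 1.09800 / 1.02220 = 1.074154
r = 1.074154 − 1 = 7.4154%, i.e. 7.415%.

7.415%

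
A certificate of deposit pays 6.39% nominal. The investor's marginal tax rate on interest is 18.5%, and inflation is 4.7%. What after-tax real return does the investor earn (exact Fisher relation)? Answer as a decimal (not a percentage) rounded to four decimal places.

After-tax nominal return = 6.39% × (1 − 0.185) = 5.20785%.
1 + r = 1.0520785 / 1.04700 = 1.004851
After-tax real rate = 1.004851 − 1 → 0.0049.

0.0049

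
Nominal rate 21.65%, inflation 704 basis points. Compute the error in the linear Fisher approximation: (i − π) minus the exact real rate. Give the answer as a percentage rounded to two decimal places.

0.96%

Approximate: r ≈ 21.650% − 7.040% = 14.6100%
Exact: (1 + 0.2165)/(1 + 0.0704) − 1 = 13.6491%
Error = 14.6100% − 13.6491% = 0.9609% → 0.96%.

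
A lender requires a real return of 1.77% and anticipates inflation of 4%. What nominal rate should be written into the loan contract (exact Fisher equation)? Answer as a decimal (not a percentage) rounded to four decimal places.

(1 + i) = (1 + r)(1 + π) = 1.01770 × 1.04000 = 1.058408
i = 1.058408 − 1, so the required nominal rate is 0.0584.

0.0584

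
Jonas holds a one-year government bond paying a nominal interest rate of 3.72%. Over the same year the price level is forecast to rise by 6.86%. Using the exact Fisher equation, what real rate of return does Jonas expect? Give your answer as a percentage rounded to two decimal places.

By the Fisher equation, 1 + r = (1 + i)/(1 + π).
1 + r = 1.03720 / 1.06860 = 0.970616
r = 0.970616 − 1 = -2.9384%, i.e. -2.94%.

-2.94%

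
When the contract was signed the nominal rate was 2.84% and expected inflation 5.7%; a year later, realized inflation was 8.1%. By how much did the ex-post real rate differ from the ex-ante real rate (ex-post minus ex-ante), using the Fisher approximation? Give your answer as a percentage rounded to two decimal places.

-2.40%

Ex-ante: 2.84% − 5.7% = -2.860%
Ex-post: 2.84% − 8.1% = -5.260%
Difference (ex-post − ex-ante) = -2.4000% → -2.40%.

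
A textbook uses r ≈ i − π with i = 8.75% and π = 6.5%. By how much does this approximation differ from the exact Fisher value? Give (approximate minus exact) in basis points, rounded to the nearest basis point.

14 basis points

Approximate: r ≈ 8.750% − 6.500% = 2.2500%
Exact: (1 + 0.0875)/(1 + 0.0650) − 1 = 2.1127%
Error = 2.2500% − 2.1127% = 0.1373% → 14 basis points.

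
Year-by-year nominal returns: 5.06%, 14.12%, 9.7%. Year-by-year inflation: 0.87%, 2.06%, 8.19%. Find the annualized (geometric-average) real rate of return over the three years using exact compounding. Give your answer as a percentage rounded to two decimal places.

Nominal growth factor = 1.0506 × 1.1412 × 1.0970 = 1.31524236
Price-level growth factor = 1.0087 × 1.0206 × 1.0819 = 1.11379357
Real growth factor = 1.31524236 / 1.11379357 = 1.18086726
Annualized real rate = 1.18086726^(1/3) − 1 = 5.6981% → 5.70%.

5.70%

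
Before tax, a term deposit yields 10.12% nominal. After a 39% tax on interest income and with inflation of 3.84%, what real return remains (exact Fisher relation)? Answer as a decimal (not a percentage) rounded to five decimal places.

After-tax nominal return = 10.12% × (1 − 0.39) = 6.1732%.
1 + r = 1.061732 / 1.03840 = 1.022469
After-tax real rate = 1.022469 − 1 → 0.02247.

0.02247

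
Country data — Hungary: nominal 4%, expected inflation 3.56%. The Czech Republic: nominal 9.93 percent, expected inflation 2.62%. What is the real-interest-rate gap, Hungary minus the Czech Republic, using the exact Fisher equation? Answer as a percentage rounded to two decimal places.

-6.70%

Hungary: (1 + 0.0400)/(1 + 0.0356) − 1 = 0.4249%
The Czech Republic: (1 + 0.0993)/(1 + 0.0262) − 1 = 7.1234%
Differential = 0.4249% − 7.1234% = -6.6985% → -6.70%.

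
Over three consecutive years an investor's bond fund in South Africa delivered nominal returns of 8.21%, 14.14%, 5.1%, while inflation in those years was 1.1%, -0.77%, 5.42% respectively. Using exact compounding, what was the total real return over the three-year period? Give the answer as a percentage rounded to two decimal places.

Nominal growth factor = 1.0821 × 1.1414 × 1.0510 = 1.298099
Price-level growth factor = 1.0110 × 0.9923 × 1.0542 = 1.057590
Real growth factor = 1.298099 / 1.057590 = 1.227413
Total real return = 1.227413 − 1 → 22.74%.

22.74%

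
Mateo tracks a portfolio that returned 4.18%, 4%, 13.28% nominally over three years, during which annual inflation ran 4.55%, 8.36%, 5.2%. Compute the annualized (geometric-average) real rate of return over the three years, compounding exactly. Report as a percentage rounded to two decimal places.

Nominal growth factor = 1.0418 × 1.0400 × 1.1328 = 1.22735708
Price-level growth factor = 1.0455 × 1.0836 × 1.0520 = 1.19181480
Real growth factor = 1.22735708 / 1.19181480 = 1.02982199
Annualized real rate = 1.02982199^(1/3) − 1 = 0.9843% → 0.98%.

0.98%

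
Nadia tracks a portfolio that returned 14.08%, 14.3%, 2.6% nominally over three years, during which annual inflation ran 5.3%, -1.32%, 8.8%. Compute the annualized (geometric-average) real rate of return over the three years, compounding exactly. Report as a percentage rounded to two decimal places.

Compound the nominal returns: 1.1408 × 1.1430 × 1.0260 = 1.33783669.
Compound inflation: 1.0530 × 0.9868 × 1.0880 = 1.13054124.
Deflate: 1.33783669 / 1.13054124 = 1.18335949.
Annualized real rate = 1.18335949^(1/3) − 1 = 5.7724% → 5.77%.

5.77%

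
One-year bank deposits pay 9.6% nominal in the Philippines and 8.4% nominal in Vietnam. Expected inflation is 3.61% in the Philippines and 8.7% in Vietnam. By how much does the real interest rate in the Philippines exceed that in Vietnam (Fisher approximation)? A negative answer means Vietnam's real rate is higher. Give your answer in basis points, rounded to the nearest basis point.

629 basis points

The Philippines: 9.6% − 3.61% = 5.990%
Vietnam: 8.4% − 8.7% = -0.300%
Differential = 6.290% → 629 basis points.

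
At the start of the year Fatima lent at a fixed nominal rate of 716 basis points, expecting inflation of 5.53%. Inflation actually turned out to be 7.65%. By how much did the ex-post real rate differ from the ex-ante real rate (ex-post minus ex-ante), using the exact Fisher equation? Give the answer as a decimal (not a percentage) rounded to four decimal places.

-0.0200

Ex-ante: (1 + 0.0716)/(1 + 0.0553) − 1 = 1.5446%
Ex-post: (1 + 0.0716)/(1 + 0.0765) − 1 = -0.4552%
Difference (ex-post − ex-ante) = -1.9998% → -0.0200.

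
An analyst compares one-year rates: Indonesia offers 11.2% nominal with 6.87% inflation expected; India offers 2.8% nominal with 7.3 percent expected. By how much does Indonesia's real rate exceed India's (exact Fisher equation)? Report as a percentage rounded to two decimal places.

Indonesia: (1 + 0.1120)/(1 + 0.0687) − 1 = 4.0517%
India: (1 + 0.0280)/(1 + 0.0730) − 1 = -4.1938%
Differential = 4.0517% − (-4.1938%) = 8.2455% → 8.25%.

8.25%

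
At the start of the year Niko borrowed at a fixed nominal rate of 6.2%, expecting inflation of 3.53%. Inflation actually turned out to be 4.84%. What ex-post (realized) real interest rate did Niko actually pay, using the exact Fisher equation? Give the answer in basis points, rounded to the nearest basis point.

130 basis points

Ex-post: (1 + 0.0620)/(1 + 0.0484) − 1 = 1.2972%
So the realized real rate is 130 basis points.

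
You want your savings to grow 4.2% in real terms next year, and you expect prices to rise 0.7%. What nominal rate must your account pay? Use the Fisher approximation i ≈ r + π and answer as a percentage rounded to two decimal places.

4.90%

i ≈ r + π = 4.2% + 0.7% = 4.90%.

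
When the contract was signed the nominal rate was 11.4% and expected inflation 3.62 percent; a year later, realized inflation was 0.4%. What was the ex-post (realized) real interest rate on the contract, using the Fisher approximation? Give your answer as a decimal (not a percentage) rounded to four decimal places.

Ex-post: 11.4% − 0.4% = 11.000%
So the realized real rate is 0.1100.

0.1100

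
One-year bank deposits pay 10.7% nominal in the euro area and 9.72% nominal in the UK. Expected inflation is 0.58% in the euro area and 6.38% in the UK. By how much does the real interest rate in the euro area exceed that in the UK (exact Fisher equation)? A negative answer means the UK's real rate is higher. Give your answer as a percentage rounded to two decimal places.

6.92%

The euro area: (1 + 0.1070)/(1 + 0.0058) − 1 = 10.0616%
The UK: (1 + 0.0972)/(1 + 0.0638) − 1 = 3.1397%
Differential = 10.0616% − 3.1397% = 6.9220% → 6.92%.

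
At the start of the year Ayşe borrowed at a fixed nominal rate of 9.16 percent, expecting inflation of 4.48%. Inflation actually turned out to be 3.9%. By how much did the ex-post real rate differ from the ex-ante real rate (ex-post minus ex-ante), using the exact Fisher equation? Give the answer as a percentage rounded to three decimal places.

0.583%

Ex-ante: (1 + 0.0916)/(1 + 0.0448) − 1 = 4.4793%
Ex-post: (1 + 0.0916)/(1 + 0.0390) − 1 = 5.0626%
Difference (ex-post − ex-ante) = 0.5832% → 0.583%.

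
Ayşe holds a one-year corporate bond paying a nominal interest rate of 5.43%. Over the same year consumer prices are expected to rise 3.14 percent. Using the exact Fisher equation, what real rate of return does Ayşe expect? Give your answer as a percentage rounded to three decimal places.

By the Fisher equation, 1 + r = (1 + i)/(1 + π).
1 + r = 1.05430 / 1.03140 = 1.022203
r = 1.022203 − 1 = 2.2203%, i.e. 2.220%.

2.220%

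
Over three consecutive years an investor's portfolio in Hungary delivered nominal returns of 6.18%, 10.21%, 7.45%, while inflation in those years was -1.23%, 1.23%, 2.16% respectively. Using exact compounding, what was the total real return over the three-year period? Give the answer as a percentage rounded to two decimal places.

23.10%

Compound the nominal returns: 1.0618 × 1.1021 × 1.0745 = 1.257390.
Compound inflation: 0.9877 × 1.0123 × 1.0216 = 1.021445.
Deflate: 1.257390 / 1.021445 = 1.230991.
Total real return = 1.230991 − 1 → 23.10%.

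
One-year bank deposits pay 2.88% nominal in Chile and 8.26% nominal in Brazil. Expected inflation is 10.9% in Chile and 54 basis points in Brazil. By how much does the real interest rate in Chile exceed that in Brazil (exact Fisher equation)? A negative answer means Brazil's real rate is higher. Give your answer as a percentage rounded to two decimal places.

-14.91%

Chile: (1 + 0.0288)/(1 + 0.1090) − 1 = -7.2317%
Brazil: (1 + 0.0826)/(1 + 0.0054) − 1 = 7.6785%
Differential = -7.2317% − 7.6785% = -14.9103% → -14.91%.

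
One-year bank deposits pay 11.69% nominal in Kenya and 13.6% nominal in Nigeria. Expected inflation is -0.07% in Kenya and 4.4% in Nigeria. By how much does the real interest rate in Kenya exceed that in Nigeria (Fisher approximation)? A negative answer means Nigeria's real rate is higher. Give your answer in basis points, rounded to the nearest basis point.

256 basis points

Kenya: 11.69% − (-0.07%) = 11.760%
Nigeria: 13.6% − 4.4% = 9.200%
Differential = 2.560% → 256 basis points.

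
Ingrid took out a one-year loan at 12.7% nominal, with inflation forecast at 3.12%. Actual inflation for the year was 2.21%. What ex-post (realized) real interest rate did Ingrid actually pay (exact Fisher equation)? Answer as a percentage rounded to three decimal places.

10.263%

Ex-post: (1 + 0.1270)/(1 + 0.0221) − 1 = 10.2632%
So the realized real rate is 10.263%.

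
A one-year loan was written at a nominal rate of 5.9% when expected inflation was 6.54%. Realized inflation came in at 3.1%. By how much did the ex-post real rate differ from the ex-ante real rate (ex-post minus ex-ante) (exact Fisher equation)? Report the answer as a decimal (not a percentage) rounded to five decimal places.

0.03317

Ex-ante: (1 + 0.0590)/(1 + 0.0654) − 1 = -0.60071%
Ex-post: (1 + 0.0590)/(1 + 0.0310) − 1 = 2.71581%
Difference (ex-post − ex-ante) = 3.31652% → 0.03317.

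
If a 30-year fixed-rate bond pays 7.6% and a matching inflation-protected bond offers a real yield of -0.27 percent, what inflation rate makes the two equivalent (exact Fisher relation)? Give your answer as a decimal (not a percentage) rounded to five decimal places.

0.07891

(1 + π) = (1 + i)/(1 + r) = 1.07600 / 0.99730 = 1.078913
Break-even inflation = 1.078913 − 1 → 0.07891.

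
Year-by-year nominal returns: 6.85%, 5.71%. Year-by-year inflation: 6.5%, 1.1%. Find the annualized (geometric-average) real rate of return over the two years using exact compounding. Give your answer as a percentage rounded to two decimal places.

2.42%

Nominal growth factor = 1.0685 × 1.0571 = 1.12951135
Price-level growth factor = 1.0650 × 1.0110 = 1.07671500
Real growth factor = 1.12951135 / 1.07671500 = 1.04903466
Annualized real rate = 1.04903466^(1/2) − 1 = 2.4224% → 2.42%.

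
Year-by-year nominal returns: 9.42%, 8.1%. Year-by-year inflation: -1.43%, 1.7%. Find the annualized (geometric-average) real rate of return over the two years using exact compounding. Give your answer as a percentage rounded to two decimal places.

Compound the nominal returns: 1.0942 × 1.0810 = 1.18283020.
Compound inflation: 0.9857 × 1.0170 = 1.00245690.
Deflate: 1.18283020 / 1.00245690 = 1.17993123.
Annualized real rate = 1.17993123^(1/2) − 1 = 8.6246% → 8.62%.

8.62%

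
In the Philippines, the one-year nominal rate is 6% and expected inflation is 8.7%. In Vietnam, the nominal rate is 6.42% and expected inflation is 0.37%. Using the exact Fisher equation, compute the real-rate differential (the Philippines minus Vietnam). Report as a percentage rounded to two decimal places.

The Philippines: (1 + 0.0600)/(1 + 0.0870) − 1 = -2.4839%
Vietnam: (1 + 0.0642)/(1 + 0.0037) − 1 = 6.0277%
Differential = -2.4839% − 6.0277% = -8.5116% → -8.51%.

-8.51%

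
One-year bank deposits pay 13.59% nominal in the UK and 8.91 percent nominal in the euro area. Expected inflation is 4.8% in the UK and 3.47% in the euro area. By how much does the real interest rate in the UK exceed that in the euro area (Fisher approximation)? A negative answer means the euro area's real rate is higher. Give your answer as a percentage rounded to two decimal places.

3.35%

The UK: 13.59% − 4.8% = 8.790%
The euro area: 8.91% − 3.47% = 5.440%
Differential = 3.350% → 3.35%.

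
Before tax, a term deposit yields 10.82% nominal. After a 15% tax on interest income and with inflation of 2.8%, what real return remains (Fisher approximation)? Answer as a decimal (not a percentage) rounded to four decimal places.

After-tax nominal return = 10.82% × (1 − 0.15) = 9.1970%.
r ≈ 9.1970% − 2.8% → 0.0640.

0.0640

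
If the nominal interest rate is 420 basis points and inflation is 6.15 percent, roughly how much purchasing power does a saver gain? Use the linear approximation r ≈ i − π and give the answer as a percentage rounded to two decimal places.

r ≈ i − π = 4.2% − 6.15% = -1.95%.

-1.95%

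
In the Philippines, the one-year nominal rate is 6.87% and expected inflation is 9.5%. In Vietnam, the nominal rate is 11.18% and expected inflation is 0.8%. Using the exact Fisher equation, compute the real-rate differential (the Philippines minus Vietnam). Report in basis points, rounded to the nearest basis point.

-1270 basis points

The Philippines: (1 + 0.0687)/(1 + 0.0950) − 1 = -2.4018%
Vietnam: (1 + 0.1118)/(1 + 0.0080) − 1 = 10.2976%
Differential = -2.4018% − 10.2976% = -12.6994% → -1270 basis points.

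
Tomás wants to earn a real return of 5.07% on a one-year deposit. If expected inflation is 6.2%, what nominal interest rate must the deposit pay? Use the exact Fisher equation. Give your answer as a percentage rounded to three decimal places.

11.584%

(1 + i) = (1 + r)(1 + π) = 1.05070 × 1.06200 = 1.1158434
i = 1.1158434 − 1, so the required nominal rate is 11.584%.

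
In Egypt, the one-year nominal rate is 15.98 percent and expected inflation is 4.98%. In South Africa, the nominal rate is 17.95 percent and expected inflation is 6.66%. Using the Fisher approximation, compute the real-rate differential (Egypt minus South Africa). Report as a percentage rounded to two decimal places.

Egypt: 15.98% − 4.98% = 11.000%
South Africa: 17.95% − 6.66% = 11.290%
Differential = -0.290% → -0.29%.

-0.29%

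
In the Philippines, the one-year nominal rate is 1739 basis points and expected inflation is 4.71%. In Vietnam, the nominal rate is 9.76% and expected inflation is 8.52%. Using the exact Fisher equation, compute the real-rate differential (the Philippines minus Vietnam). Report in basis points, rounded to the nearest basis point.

1097 basis points

The Philippines: (1 + 0.1739)/(1 + 0.0471) − 1 = 12.1096%
Vietnam: (1 + 0.0976)/(1 + 0.0852) − 1 = 1.1426%
Differential = 12.1096% − 1.1426% = 10.9670% → 1097 basis points.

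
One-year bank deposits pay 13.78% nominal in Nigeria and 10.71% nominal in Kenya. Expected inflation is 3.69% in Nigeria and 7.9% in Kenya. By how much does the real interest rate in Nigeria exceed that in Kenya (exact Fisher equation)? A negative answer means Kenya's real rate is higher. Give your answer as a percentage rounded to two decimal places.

Nigeria: (1 + 0.1378)/(1 + 0.0369) − 1 = 9.7309%
Kenya: (1 + 0.1071)/(1 + 0.0790) − 1 = 2.6043%
Differential = 9.7309% − 2.6043% = 7.1267% → 7.13%.

7.13%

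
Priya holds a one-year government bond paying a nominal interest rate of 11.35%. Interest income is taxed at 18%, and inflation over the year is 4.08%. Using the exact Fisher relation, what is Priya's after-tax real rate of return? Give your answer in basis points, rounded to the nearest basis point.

After-tax nominal return = 11.35% × (1 − 0.18) = 9.3070%.
1 + r = 1.09307 / 1.04080 = 1.050221
After-tax real rate = 1.050221 − 1 → 502 basis points.

502 basis points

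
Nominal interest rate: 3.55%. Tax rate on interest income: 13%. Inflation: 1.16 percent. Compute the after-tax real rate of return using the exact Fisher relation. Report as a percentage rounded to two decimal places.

1.91%

After-tax nominal return = 3.55% × (1 − 0.13) = 3.0885%.
1 + r = 1.030885 / 1.01160 = 1.019064
After-tax real rate = 1.019064 − 1 → 1.91%.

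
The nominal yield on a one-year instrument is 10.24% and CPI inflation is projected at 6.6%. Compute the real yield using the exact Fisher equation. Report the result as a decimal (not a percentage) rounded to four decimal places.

1 + r = 1.10240 / 1.06600 = 1.034146
r = 1.034146 − 1 = 3.4146%, i.e. 0.0341.

0.0341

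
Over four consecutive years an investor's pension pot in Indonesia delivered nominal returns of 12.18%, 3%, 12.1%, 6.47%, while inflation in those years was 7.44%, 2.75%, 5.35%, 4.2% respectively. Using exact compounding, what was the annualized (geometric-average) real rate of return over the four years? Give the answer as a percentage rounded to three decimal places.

3.284%

Compound the nominal returns: 1.1218 × 1.0300 × 1.1210 × 1.0647 = 1.37906751.
Compound inflation: 1.0744 × 1.0275 × 1.0535 × 1.0420 = 1.21185341.
Deflate: 1.37906751 / 1.21185341 = 1.13798212.
Annualized real rate = 1.13798212^(1/4) − 1 = 3.2842% → 3.284%.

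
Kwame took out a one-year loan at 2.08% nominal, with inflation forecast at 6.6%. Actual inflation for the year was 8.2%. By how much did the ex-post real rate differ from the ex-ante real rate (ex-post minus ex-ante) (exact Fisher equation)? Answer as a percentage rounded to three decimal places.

-1.416%

Ex-ante: (1 + 0.0208)/(1 + 0.0660) − 1 = -4.2402%
Ex-post: (1 + 0.0208)/(1 + 0.0820) − 1 = -5.6562%
Difference (ex-post − ex-ante) = -1.4160% → -1.416%.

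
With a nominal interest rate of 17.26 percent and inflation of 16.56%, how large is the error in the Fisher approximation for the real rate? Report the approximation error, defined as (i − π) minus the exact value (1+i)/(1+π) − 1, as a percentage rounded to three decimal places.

0.099%

Approximate: r ≈ 17.260% − 16.560% = 0.7000%
Exact: (1 + 0.1726)/(1 + 0.1656) − 1 = 0.60055%
Error = 0.7000% − 0.60055% = 0.09945% → 0.099%.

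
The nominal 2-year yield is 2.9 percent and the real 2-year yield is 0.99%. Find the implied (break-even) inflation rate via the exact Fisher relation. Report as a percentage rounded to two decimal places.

(1 + π) = (1 + i)/(1 + r) = 1.02900 / 1.00990 = 1.018913
Break-even inflation = 1.018913 − 1 → 1.89%.

1.89%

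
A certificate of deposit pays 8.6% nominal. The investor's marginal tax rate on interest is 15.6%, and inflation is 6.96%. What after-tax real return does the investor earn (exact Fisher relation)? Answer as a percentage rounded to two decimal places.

0.28%

After-tax nominal return = 8.6% × (1 − 0.156) = 7.2584%.
1 + r = 1.072584 / 1.06960 = 1.002790
After-tax real rate = 1.002790 − 1 → 0.28%.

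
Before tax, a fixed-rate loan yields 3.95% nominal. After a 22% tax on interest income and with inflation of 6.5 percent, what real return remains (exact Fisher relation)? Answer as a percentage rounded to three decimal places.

-3.210%

After-tax nominal return = 3.95% × (1 − 0.22) = 3.0810%.
1 + r = 1.03081 / 1.06500 = 0.967897
After-tax real rate = 0.967897 − 1 → -3.210%.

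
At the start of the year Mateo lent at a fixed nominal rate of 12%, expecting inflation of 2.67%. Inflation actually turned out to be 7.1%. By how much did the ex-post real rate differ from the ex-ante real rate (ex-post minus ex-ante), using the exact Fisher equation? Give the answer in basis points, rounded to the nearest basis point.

Ex-ante: (1 + 0.1200)/(1 + 0.0267) − 1 = 9.0874%
Ex-post: (1 + 0.1200)/(1 + 0.0710) − 1 = 4.5752%
Difference (ex-post − ex-ante) = -4.5122% → -451 basis points.

-451 basis points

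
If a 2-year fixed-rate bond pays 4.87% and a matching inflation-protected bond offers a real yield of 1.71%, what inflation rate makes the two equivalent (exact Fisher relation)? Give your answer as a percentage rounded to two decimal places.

3.11%

(1 + π) = (1 + i)/(1 + r) = 1.04870 / 1.01710 = 1.031069
Break-even inflation = 1.031069 − 1 → 3.11%.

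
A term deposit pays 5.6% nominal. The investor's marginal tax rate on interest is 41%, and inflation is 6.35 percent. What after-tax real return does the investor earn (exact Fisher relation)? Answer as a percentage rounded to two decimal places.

-2.86%

After-tax nominal return = 5.6% × (1 − 0.41) = 3.3040%.
1 + r = 1.03304 / 1.06350 = 0.971359
After-tax real rate = 0.971359 − 1 → -2.86%.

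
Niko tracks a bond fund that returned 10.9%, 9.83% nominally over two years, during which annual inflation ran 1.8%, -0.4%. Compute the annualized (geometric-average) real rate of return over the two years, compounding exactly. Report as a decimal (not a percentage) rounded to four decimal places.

0.0960

Nominal growth factor = 1.1090 × 1.0983 = 1.21801470
Price-level growth factor = 1.0180 × 0.9960 = 1.01392800
Real growth factor = 1.21801470 / 1.01392800 = 1.20128323
Annualized real rate = 1.20128323^(1/2) − 1 = 9.6031% → 0.0960.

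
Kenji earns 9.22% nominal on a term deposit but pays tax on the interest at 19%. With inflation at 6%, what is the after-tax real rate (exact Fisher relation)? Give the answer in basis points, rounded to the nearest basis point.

After-tax nominal return = 9.22% × (1 − 0.19) = 7.4682%.
1 + r = 1.074682 / 1.06000 = 1.013851
After-tax real rate = 1.013851 − 1 → 139 basis points.

139 basis points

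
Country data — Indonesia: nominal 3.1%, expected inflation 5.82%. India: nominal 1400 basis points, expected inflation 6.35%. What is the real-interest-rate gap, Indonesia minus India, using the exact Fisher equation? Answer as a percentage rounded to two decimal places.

Indonesia: (1 + 0.0310)/(1 + 0.0582) − 1 = -2.5704%
India: (1 + 0.1400)/(1 + 0.0635) − 1 = 7.1932%
Differential = -2.5704% − 7.1932% = -9.7636% → -9.76%.

-9.76%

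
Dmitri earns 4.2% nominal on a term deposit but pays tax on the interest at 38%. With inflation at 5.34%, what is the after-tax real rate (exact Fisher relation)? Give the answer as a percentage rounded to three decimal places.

After-tax nominal return = 4.2% × (1 − 0.38) = 2.6040%.
1 + r = 1.02604 / 1.05340 = 0.974027
After-tax real rate = 0.974027 − 1 → -2.597%.

-2.597%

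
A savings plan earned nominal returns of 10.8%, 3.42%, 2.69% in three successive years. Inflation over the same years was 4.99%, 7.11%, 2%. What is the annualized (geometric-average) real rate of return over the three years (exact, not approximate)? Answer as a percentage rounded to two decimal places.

0.86%

Nominal growth factor = 1.1080 × 1.0342 × 1.0269 = 1.17671814
Price-level growth factor = 1.0499 × 1.0711 × 1.0200 = 1.14703885
Real growth factor = 1.17671814 / 1.14703885 = 1.02587470
Annualized real rate = 1.02587470^(1/3) − 1 = 0.8552% → 0.86%.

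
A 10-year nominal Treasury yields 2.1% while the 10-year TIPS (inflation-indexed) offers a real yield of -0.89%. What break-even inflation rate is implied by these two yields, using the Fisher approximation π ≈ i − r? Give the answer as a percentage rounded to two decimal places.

2.99%

π ≈ i − r = 2.1% − (-0.89%) → 2.99%.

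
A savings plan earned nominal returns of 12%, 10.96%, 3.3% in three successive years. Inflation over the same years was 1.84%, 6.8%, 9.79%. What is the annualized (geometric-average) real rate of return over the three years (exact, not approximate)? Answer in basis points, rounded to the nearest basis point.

Nominal growth factor = 1.1200 × 1.1096 × 1.0330 = 1.28376282
Price-level growth factor = 1.0184 × 1.0680 × 1.0979 = 1.19413225
Real growth factor = 1.28376282 / 1.19413225 = 1.07505916
Annualized real rate = 1.07505916^(1/3) − 1 = 2.4419% → 244 basis points.

244 basis points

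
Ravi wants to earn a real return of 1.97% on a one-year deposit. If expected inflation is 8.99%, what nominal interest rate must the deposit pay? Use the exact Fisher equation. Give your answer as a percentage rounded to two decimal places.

(1 + i) = (1 + r)(1 + π) = 1.01970 × 1.08990 = 1.11137103
i = 1.11137103 − 1, so the required nominal rate is 11.14%.

11.14%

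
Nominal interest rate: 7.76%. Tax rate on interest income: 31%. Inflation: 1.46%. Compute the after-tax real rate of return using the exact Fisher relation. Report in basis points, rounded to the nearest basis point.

After-tax nominal return = 7.76% × (1 − 0.31) = 5.3544%.
1 + r = 1.053544 / 1.01460 = 1.038384
After-tax real rate = 1.038384 − 1 → 384 basis points.

384 basis points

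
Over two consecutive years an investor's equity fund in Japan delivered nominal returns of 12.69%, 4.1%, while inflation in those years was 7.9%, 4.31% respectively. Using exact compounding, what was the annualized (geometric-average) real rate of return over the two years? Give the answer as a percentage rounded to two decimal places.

2.09%

Compound the nominal returns: 1.1269 × 1.0410 = 1.17310290.
Compound inflation: 1.0790 × 1.0431 = 1.12550490.
Deflate: 1.17310290 / 1.12550490 = 1.04229035.
Annualized real rate = 1.04229035^(1/2) − 1 = 2.0926% → 2.09%.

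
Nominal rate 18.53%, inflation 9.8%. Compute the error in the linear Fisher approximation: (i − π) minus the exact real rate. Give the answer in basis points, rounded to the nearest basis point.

Approximate: r ≈ 18.530% − 9.800% = 8.7300%
Exact: (1 + 0.1853)/(1 + 0.0980) − 1 = 7.9508%
Error = 8.7300% − 7.9508% = 0.7792% → 78 basis points.

78 basis points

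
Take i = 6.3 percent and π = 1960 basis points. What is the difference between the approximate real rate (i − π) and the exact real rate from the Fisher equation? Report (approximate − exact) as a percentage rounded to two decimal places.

-2.18%

Approximate: r ≈ 6.300% − 19.600% = -13.3000%
Exact: (1 + 0.0630)/(1 + 0.1960) − 1 = -11.1204%
Error = -13.3000% − (-11.1204%) = -2.1796% → -2.18%.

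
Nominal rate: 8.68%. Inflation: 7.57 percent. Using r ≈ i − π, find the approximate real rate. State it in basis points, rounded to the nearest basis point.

r ≈ i − π = 8.68% − 7.57% = 111 basis points.

111 basis points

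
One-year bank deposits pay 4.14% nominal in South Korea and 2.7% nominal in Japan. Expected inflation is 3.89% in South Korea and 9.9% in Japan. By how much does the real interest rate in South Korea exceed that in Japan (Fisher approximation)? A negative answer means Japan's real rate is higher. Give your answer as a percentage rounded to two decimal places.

South Korea: 4.14% − 3.89% = 0.250%
Japan: 2.7% − 9.9% = -7.200%
Differential = 7.450% → 7.45%.

7.45%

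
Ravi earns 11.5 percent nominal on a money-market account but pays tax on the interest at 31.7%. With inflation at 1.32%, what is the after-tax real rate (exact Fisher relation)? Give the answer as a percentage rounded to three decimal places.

After-tax nominal return = 11.5% × (1 − 0.317) = 7.8545%.
1 + r = 1.078545 / 1.01320 = 1.064494
After-tax real rate = 1.064494 − 1 → 6.449%.

6.449%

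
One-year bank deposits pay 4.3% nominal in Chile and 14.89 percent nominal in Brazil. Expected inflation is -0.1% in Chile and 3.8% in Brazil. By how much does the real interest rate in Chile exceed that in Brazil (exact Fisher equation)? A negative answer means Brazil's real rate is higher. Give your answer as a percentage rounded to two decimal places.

Chile: (1 + 0.0430)/(1 − 0.0010) − 1 = 4.4044%
Brazil: (1 + 0.1489)/(1 + 0.0380) − 1 = 10.6840%
Differential = 4.4044% − 10.6840% = -6.2796% → -6.28%.

-6.28%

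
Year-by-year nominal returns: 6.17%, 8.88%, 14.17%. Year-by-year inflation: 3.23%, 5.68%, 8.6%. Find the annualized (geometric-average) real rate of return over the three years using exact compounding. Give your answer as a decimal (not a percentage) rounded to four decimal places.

0.0366

Nominal growth factor = 1.0617 × 1.0888 × 1.1417 = 1.31978118
Price-level growth factor = 1.0323 × 1.0568 × 1.0860 = 1.18475502
Real growth factor = 1.31978118 / 1.18475502 = 1.11396969
Annualized real rate = 1.11396969^(1/3) − 1 = 3.6632% → 0.0366.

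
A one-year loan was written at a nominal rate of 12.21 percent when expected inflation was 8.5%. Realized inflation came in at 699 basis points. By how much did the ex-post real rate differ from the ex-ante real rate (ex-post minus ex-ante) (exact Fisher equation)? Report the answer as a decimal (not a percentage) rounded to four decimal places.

Ex-ante: (1 + 0.1221)/(1 + 0.0850) − 1 = 3.4194%
Ex-post: (1 + 0.1221)/(1 + 0.0699) − 1 = 4.8790%
Difference (ex-post − ex-ante) = 1.4596% → 0.0146.

0.0146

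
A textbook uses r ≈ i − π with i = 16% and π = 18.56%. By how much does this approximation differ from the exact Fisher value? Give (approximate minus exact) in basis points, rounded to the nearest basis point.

-40 basis points

Approximate: r ≈ 16.000% − 18.560% = -2.5600%
Exact: (1 + 0.1600)/(1 + 0.1856) − 1 = -2.1592%
Error = -2.5600% − (-2.1592%) = -0.4008% → -40 basis points.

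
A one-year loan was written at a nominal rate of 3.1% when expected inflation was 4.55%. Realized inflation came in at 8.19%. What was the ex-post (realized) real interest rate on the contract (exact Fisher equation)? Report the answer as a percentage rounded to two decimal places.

-4.70%

Ex-post: (1 + 0.0310)/(1 + 0.0819) − 1 = -4.7047%
So the realized real rate is -4.70%.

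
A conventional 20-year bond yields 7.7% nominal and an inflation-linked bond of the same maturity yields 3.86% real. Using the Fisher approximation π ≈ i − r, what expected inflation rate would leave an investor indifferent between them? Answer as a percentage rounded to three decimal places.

3.840%

π ≈ i − r = 7.7% − 3.86% → 3.840%.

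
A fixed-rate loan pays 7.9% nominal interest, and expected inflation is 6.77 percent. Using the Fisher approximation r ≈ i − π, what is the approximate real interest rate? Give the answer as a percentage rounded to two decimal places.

1.13%

r ≈ i − π = 7.9% − 6.77% = 1.13%.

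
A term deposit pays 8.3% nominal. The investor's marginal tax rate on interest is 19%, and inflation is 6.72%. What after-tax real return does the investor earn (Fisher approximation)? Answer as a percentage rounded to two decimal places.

After-tax nominal return = 8.3% × (1 − 0.19) = 6.7230%.
r ≈ 6.7230% − 6.72% → 0.00%.

0.00%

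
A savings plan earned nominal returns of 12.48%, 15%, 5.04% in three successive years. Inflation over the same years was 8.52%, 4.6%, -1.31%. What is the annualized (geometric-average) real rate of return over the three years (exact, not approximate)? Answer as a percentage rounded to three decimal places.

6.644%

Compound the nominal returns: 1.1248 × 1.1500 × 1.0504 = 1.35871341.
Compound inflation: 1.0852 × 1.0460 × 0.9869 = 1.12024914.
Deflate: 1.35871341 / 1.12024914 = 1.21286718.
Annualized real rate = 1.21286718^(1/3) − 1 = 6.6443% → 6.644%.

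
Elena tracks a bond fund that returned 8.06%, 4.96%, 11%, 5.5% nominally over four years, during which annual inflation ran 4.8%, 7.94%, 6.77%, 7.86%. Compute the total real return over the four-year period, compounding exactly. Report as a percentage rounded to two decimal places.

1.96%

Compound the nominal returns: 1.0806 × 1.0496 × 1.1100 × 1.0550 = 1.328202.
Compound inflation: 1.0480 × 1.0794 × 1.0677 × 1.0786 = 1.302727.
Deflate: 1.328202 / 1.302727 = 1.019555.
Total real return = 1.019555 − 1 → 1.96%.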